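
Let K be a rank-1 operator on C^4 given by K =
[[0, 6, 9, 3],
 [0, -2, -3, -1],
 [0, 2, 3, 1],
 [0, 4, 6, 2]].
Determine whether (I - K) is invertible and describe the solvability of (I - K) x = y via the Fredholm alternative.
(I - K) is invertible (det(I - K) = -2 ≠ 0), so for every y in C^4 the equation (I - K) x = y has a unique solution.

K has rank 1, so it is an outer product K = u v^T: every row of K is a multiple of one row vector. Reading off the entries, u = (3, -1, 1, 2) and v = (0, 2, 3, 1) (row i of K equals u_i·v^T). A rank-one matrix u v^T satisfies K u = u (v·u) and kills the (3)-dimensional subspace v^⊥, so its characteristic polynomial is lambda^3 (lambda - v·u) with v·u = tr K = 3. Hence the eigenvalues of I - K are 1 (multiplicity 3) and 1 - (3) = -2, so det(I - K) = -2. (Direct check: I - K =
[[1, -6, -9, -3],
 [0, 3, 3, 1],
 [0, -2, -2, -1],
 [0, -4, -6, -1]]
has determinant -2.) The finite-dimensional Fredholm alternative says: either (I - K) is invertible, or ker(I - K) ≠ {0} and then range(I - K) = ker((I - K)^*)^⊥, with dim ker(I - K) = dim ker((I - K)^*). Since det(I - K) ≠ 0, 1 is not an eigenvalue of K and ker(I - K) = {0}, so we are in the first case: for every y there is a unique x = (I - K)^(-1) y. Explicitly, by the Sherman–Morrison formula, (I - u v^T)^(-1) = I + u v^T/(1 - v·u), i.e. (I - K)^(-1) = I + K/(-2).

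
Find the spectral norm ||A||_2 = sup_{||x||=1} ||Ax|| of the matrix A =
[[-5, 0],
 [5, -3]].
||A||_2 = sqrt((59 + sqrt(2581))/2) ≈ 7.4096 (= sqrt(largest eigenvalue of A^T A))

||A||_2 = sigma_max(A) = sqrt(lambda_max(A^T A)). Form the symmetric matrix M = A^T A =
[[50, -15],
 [-15, 9]].
Its characteristic polynomial (trace, determinant of M give the coefficients) is
  p(λ) = det(λ I - M) = λ^2 - 59λ + 225.
For λ^2 - 59λ + 225 the discriminant is 2581. It is nonnegative but not a perfect square, so the roots are real and irrational: λ = (59 ± sqrt(2581))/2 ≈ 54.9018, 4.0982.
So the eigenvalues of A^T A are ≈ 4.0982, 54.9018 (all ≥ 0, as they must be for A^T A). The largest is λ_max = (59 + sqrt(2581))/2 ≈ 54.9018, hence ||A||_2 = sqrt(λ_max) = sqrt((59 + sqrt(2581))/2) ≈ 7.4096.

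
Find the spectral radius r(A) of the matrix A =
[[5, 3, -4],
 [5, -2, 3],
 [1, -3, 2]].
r(A) = 7

The eigenvalues of A are the roots of its characteristic polynomial. With M = A (coefficients from the trace, the sum of principal 2x2 minors, and det A):
  p(λ) = det(λ I - M) = λ^3 - 5λ^2 - 6λ - 56.
By the rational root theorem any rational root is an integer divisor of 56. Testing λ = 7: p(7) = 343 - 245 - 42 - 56 = 0, so λ = 7 is a root. Dividing out (λ - 7) leaves p(λ) = (λ - 7)(λ^2 + 2λ + 8). For λ^2 + 2λ + 8 the discriminant is -28. It is negative, so the roots are the complex-conjugate pair λ = -1 ± (sqrt(28)/2) i ≈ -1 ± 2.6458i. For a conjugate pair the product of the roots equals the constant term, so |λ|^2 = 8 and |λ| = sqrt(8) ≈ 2.8284.
Thus the eigenvalues (to 4 decimals) are -1 ± 2.6458i (modulus 2.8284); 7 (modulus 7). The spectral radius is the largest modulus: r(A) = 7. (Cross-check: r(A) ≤ ||A||_2 ≈ 7.3492; equality holds whenever A is normal, though it can also hold for some non-normal A.)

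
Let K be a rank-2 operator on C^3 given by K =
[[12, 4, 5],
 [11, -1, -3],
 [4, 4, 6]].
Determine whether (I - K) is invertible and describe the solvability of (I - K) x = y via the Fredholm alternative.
(I - K) is invertible (det(I - K) = -14 ≠ 0), so for every y in C^3 the equation (I - K) x = y has a unique solution.

K has rank 2 and factors as K = U V^T = u1 v1^T + u2 v2^T with u1 = (-3, -1, -2), v1 = (-2, -2, -3), u2 = (-2, -3, 0), v2 = (-3, 1, 2) (multiplying out reproduces the displayed K). The nonzero eigenvalues of U V^T coincide with those of the 2 x 2 matrix G = V^T U = [[v1·u1, v1·u2], [v2·u1, v2·u2]] = [[14, 10], [4, 3]], and by the Sylvester determinant identity det(I_3 - U V^T) = det(I_2 - V^T U) = det([[-13, -10], [-4, -2]]) = (-13)(-2) - (-10)(-4) = -14. (Direct check: I - K =
[[-11, -4, -5],
 [-11, 2, 3],
 [-4, -4, -5]]
has determinant -14.) The finite-dimensional Fredholm alternative says: either (I - K) is invertible, or ker(I - K) ≠ {0} and then range(I - K) = ker((I - K)^*)^⊥, with dim ker(I - K) = dim ker((I - K)^*). Since det(I - K) ≠ 0, 1 is not an eigenvalue of K and ker(I - K) = {0}, so we are in the first case: for every y there is a unique x = (I - K)^(-1) y. (Explicitly, by the Woodbury identity, (I - U V^T)^(-1) = I + U (I_2 - G)^(-1) V^T.)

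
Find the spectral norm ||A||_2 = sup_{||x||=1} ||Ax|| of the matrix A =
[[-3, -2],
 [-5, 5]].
||A||_2 = sqrt((63 + sqrt(1469))/2) ≈ 7.1178 (= sqrt(largest eigenvalue of A^T A))

||A||_2 = sigma_max(A) = sqrt(lambda_max(A^T A)). Form the symmetric matrix M = A^T A =
[[34, -19],
 [-19, 29]].
Its characteristic polynomial (trace, determinant of M give the coefficients) is
  p(λ) = det(λ I - M) = λ^2 - 63λ + 625.
For λ^2 - 63λ + 625 the discriminant is 1469. It is nonnegative but not a perfect square, so the roots are real and irrational: λ = (63 ± sqrt(1469))/2 ≈ 50.6638, 12.3362.
So the eigenvalues of A^T A are ≈ 12.3362, 50.6638 (all ≥ 0, as they must be for A^T A). The largest is λ_max = (63 + sqrt(1469))/2 ≈ 50.6638, hence ||A||_2 = sqrt(λ_max) = sqrt((63 + sqrt(1469))/2) ≈ 7.1178.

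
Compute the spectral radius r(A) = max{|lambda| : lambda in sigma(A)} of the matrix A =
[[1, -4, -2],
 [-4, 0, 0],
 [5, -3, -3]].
r(A) ≈ 3.187

The eigenvalues of A are the roots of its characteristic polynomial. With M = A (coefficients from the trace, the sum of principal 2x2 minors, and det A):
  p(λ) = det(λ I - M) = λ^3 + 2λ^2 - 9λ - 24.
No integer candidate from the rational root theorem (±divisors of 24) is a root, so the roots are irrational. The cubic discriminant is Δ = -3768 < 0, so there is one real root and a complex-conjugate pair. p(3) = -6 and p(4) = 36 have opposite signs, so a root lies in (3, 4); Newton's method refines it to λ ≈ 3.187. Dividing out (λ - (3.187)) leaves approximately λ^2 + 5.187λ + 7.5307. For λ^2 + 5.187λ + 7.5307 the discriminant is -3.2181. It is negative, so the remaining roots are the complex-conjugate pair λ ≈ -2.5935 ± 0.897i. Their product equals the constant term, so |λ|^2 ≈ 7.5307 and |λ| ≈ 2.7442.
Thus the eigenvalues (to 4 decimals) are 3.187 (modulus 3.187); -2.5935 ± 0.897i (modulus 2.7442). The spectral radius is the largest modulus: r(A) ≈ 3.187. (Cross-check: r(A) ≤ ||A||_2 ≈ 8.0646; equality holds whenever A is normal, though it can also hold for some non-normal A.)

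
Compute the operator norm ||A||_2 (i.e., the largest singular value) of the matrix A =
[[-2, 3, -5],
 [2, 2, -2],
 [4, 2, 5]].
||A||_2 ≈ 8.3347 (= sqrt(largest eigenvalue of A^T A))

||A||_2 = sigma_max(A) = sqrt(lambda_max(A^T A)). Form the symmetric matrix M = A^T A =
[[24, 6, 26],
 [6, 17, -9],
 [26, -9, 54]].
Its characteristic polynomial (trace, sum of principal 2x2 minors, determinant of M give the coefficients) is
  p(λ) = det(λ I - M) = λ^3 - 95λ^2 + 1829λ - 3844.
No integer candidate from the rational root theorem (±divisors of 3844) is a root, so the roots are irrational. The cubic discriminant is Δ = 4157513757 > 0, so there are three distinct real roots. p(2) = -558 and p(3) = 815 have opposite signs, so a root lies in (2, 3); Newton's method refines it to λ ≈ 2.3912. p(23) = 135 and p(24) = -844 have opposite signs, so a root lies in (23, 24); Newton's method refines it to λ ≈ 23.141. p(69) = -1429 and p(70) = 1686 have opposite signs, so a root lies in (69, 70); Newton's method refines it to λ ≈ 69.4678. Check (Vieta): the three roots sum to 95, matching tr M = 95.
So the eigenvalues of A^T A are ≈ 2.3912, 23.141, 69.4678 (all ≥ 0, as they must be for A^T A). The largest is λ_max ≈ 69.4678, hence ||A||_2 = sqrt(λ_max) ≈ 8.3347.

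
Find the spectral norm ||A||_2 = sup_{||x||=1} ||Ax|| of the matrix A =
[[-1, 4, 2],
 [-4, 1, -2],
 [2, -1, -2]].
||A||_2 ≈ 5.5204 (= sqrt(largest eigenvalue of A^T A))

||A||_2 = sigma_max(A) = sqrt(lambda_max(A^T A)). Form the symmetric matrix M = A^T A =
[[21, -10, 2],
 [-10, 18, 8],
 [2, 8, 12]].
Its characteristic polynomial (trace, sum of principal 2x2 minors, determinant of M give the coefficients) is
  p(λ) = det(λ I - M) = λ^3 - 51λ^2 + 678λ - 1600.
No integer candidate from the rational root theorem (±divisors of 1600) is a root, so the roots are irrational. The cubic discriminant is Δ = 26735076 > 0, so there are three distinct real roots. p(2) = -440 and p(3) = 2 have opposite signs, so a root lies in (2, 3); Newton's method refines it to λ ≈ 2.995. p(17) = 100 and p(18) = -88 have opposite signs, so a root lies in (17, 18); Newton's method refines it to λ ≈ 17.5299. p(30) = -160 and p(31) = 198 have opposite signs, so a root lies in (30, 31); Newton's method refines it to λ ≈ 30.4751. Check (Vieta): the three roots sum to 51, matching tr M = 51.
So the eigenvalues of A^T A are ≈ 2.995, 17.5299, 30.4751 (all ≥ 0, as they must be for A^T A). The largest is λ_max ≈ 30.4751, hence ||A||_2 = sqrt(λ_max) ≈ 5.5204.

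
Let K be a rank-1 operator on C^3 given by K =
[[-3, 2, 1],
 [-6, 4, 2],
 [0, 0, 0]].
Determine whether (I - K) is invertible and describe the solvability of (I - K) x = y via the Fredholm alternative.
(I - K) is singular (det(I - K) = 0, i.e. 1 ∈ sigma(K)). (I - K) x = y is solvable iff y ⊥ ker((I - K)^*) = span{(-3, 2, 1)}, i.e. iff -3y_1 + 2y_2 + y_3 = 0. When solvable, the solutions are x = y + c·(1, 2, 0), c arbitrary (ker(I - K) = span{(1, 2, 0)}, dimension 1).

K has rank 1, so it is an outer product K = u v^T: every row of K is a multiple of one row vector. Reading off the entries, u = (1, 2, 0) and v = (-3, 2, 1) (row i of K equals u_i·v^T). A rank-one matrix u v^T satisfies K u = u (v·u) and kills the (2)-dimensional subspace v^⊥, so its characteristic polynomial is lambda^2 (lambda - v·u) with v·u = tr K = 1. Hence the eigenvalues of I - K are 1 (multiplicity 2) and 1 - (1) = 0, so det(I - K) = 0. (Direct check: I - K =
[[4, -2, -1],
 [6, -3, -2],
 [0, 0, 1]]
has determinant 0.) So 1 is an eigenvalue of K and (I - K) is not invertible. The finite-dimensional Fredholm alternative says: either (I - K) is invertible, or ker(I - K) ≠ {0} and then range(I - K) = ker((I - K)^*)^⊥, with dim ker(I - K) = dim ker((I - K)^*). We are in the second case, so we need both kernels. Kernel of I - K: (I - K) u = u - u (v·u) = u - u = 0, so ker(I - K) = span{u} = span{(1, 2, 0)} (it is exactly 1-dimensional because rank(I - K) = 2). Kernel of the adjoint: K is real, so (I - K)^* = I - K^T = I - v u^T, and (I - v u^T) v = v - v (u·v) = 0; hence ker((I - K)^*) = span{v} = span{(-3, 2, 1)}. Therefore (I - K) x = y is solvable iff <y, v> = 0, i.e. iff -3y_1 + 2y_2 + y_3 = 0. When this holds, K y = u (v·y) = 0, so (I - K) y = y and x = y is a particular solution; the full solution set is the line x = y + c·u = y + c·(1, 2, 0), c ∈ C.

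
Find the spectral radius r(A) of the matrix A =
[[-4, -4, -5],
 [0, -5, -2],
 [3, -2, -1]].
r(A) ≈ 4.4903

The eigenvalues of A are the roots of its characteristic polynomial. With M = A (coefficients from the trace, the sum of principal 2x2 minors, and det A):
  p(λ) = det(λ I - M) = λ^3 + 10λ^2 + 40λ + 55.
No integer candidate from the rational root theorem (±divisors of 55) is a root, so the roots are irrational. The cubic discriminant is Δ = -1675 < 0, so there is one real root and a complex-conjugate pair. p(-3) = -2 and p(-2) = 7 have opposite signs, so a root lies in (-3, -2); Newton's method refines it to λ ≈ -2.7278. Dividing out (λ - (-2.7278)) leaves approximately λ^2 + 7.2722λ + 20.1631. For λ^2 + 7.2722λ + 20.1631 the discriminant is -27.7668. It is negative, so the remaining roots are the complex-conjugate pair λ ≈ -3.6361 ± 2.6347i. Their product equals the constant term, so |λ|^2 ≈ 20.1631 and |λ| ≈ 4.4903.
Thus the eigenvalues (to 4 decimals) are -2.7278 (modulus 2.7278); -3.6361 ± 2.6347i (modulus 4.4903). The spectral radius is the largest modulus: r(A) ≈ 4.4903. (Cross-check: r(A) ≤ ||A||_2 ≈ 8.7732; equality holds whenever A is normal, though it can also hold for some non-normal A.)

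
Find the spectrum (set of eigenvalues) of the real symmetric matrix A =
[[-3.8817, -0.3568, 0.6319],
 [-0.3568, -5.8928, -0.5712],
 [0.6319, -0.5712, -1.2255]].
sigma(A) ≈ {-6, -4, -1}

A is real symmetric, so its spectrum consists of real eigenvalues. Expanding the characteristic polynomial of the displayed matrix gives
  det(λ I - A) = p(λ) = λ^3 + (11)λ^2 + (34)λ + (24).
Solving p(λ) = 0 yields eigenvalues ≈ -6, -4, -1. (A is shown rounded to 4 decimals, so these recover the underlying integer eigenvalues to within that precision.)
Verification: the trace of A = -11 equals the sum of eigenvalues -11, and det(A) ≈ -23.9991 matches the eigenvalue product -24.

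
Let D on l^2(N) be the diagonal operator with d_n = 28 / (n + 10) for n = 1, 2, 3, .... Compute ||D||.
||D|| = 28/11 (attained at n = 1)

For D diagonal, ||D|| = sup_n |d_n| = sup_n 28/(n + 10). This is positive and strictly decreasing in n, so the supremum is attained at n = 1: d_1 = 28/(1 + 10) = 28/11. Hence ||D|| = 28/11.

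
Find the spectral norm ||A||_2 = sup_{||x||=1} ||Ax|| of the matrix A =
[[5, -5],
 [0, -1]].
||A||_2 = sqrt((51 + sqrt(2501))/2) ≈ 7.1067 (= sqrt(largest eigenvalue of A^T A))

||A||_2 = sigma_max(A) = sqrt(lambda_max(A^T A)). Form the symmetric matrix M = A^T A =
[[25, -25],
 [-25, 26]].
Its characteristic polynomial (trace, determinant of M give the coefficients) is
  p(λ) = det(λ I - M) = λ^2 - 51λ + 25.
For λ^2 - 51λ + 25 the discriminant is 2501. It is nonnegative but not a perfect square, so the roots are real and irrational: λ = (51 ± sqrt(2501))/2 ≈ 50.505, 0.495.
So the eigenvalues of A^T A are ≈ 0.495, 50.505 (all ≥ 0, as they must be for A^T A). The largest is λ_max = (51 + sqrt(2501))/2 ≈ 50.505, hence ||A||_2 = sqrt(λ_max) = sqrt((51 + sqrt(2501))/2) ≈ 7.1067.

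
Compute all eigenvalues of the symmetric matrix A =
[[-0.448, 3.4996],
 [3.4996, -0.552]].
sigma(A) ≈ {-4, 3}

A is real symmetric, so its spectrum consists of real eigenvalues. Expanding the characteristic polynomial of the displayed matrix gives
  det(λ I - A) = p(λ) = λ^2 + (1)λ + (-12).
Solving p(λ) = 0 yields eigenvalues ≈ -4, 3. (A is shown rounded to 4 decimals, so these recover the underlying integer eigenvalues to within that precision.)
Verification: the trace of A = -1 equals the sum of eigenvalues -1, and det(A) ≈ -11.9999 matches the eigenvalue product -12.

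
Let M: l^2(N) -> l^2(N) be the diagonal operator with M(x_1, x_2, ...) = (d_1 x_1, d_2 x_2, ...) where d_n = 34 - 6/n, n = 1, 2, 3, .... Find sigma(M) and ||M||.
sigma(M) = {34 - 6/n : n ≥ 1} ∪ {34}; ||M|| = 34

A bounded diagonal operator on l^2 with diagonal entries d_n has spectrum equal to the closure of {d_n : n ≥ 1}: every d_n is an eigenvalue (with eigenvector e_n), so {d_n} ⊂ sigma(M); the spectrum is closed, so its closure is too; and for lambda not in the closure, (M - lambda I) has bounded inverse (the diagonal entries 1/(d_n - lambda) are bounded). For our sequence d_n = 34 - 6/n, n = 1, 2, 3, ...:
  - {d_n} = {34 - 6/n : n ≥ 1}; the only limit point is 34
  - closure = {34 - 6/n : n ≥ 1} ∪ {34}
For the norm: a diagonal operator has ||M|| = sup_n |d_n|. Here d_n = 34 - 6/n increases monotonically from d_1 = 28 toward 34, with all terms in [28, 34); so sup_n |d_n| = 34 (the supremum is the limit, not attained). So ||M|| = 34.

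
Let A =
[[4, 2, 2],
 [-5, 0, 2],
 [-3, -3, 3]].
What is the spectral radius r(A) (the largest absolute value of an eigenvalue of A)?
r(A) ≈ 4.6678

The eigenvalues of A are the roots of its characteristic polynomial. With M = A (coefficients from the trace, the sum of principal 2x2 minors, and det A):
  p(λ) = det(λ I - M) = λ^3 - 7λ^2 + 34λ - 72.
No integer candidate from the rational root theorem (±divisors of 72) is a root, so the roots are irrational. The cubic discriminant is Δ = -30876 < 0, so there is one real root and a complex-conjugate pair. p(3) = -6 and p(4) = 16 have opposite signs, so a root lies in (3, 4); Newton's method refines it to λ ≈ 3.3045. Dividing out (λ - (3.3045)) leaves approximately λ^2 - 3.6955λ + 21.7882. For λ^2 - 3.6955λ + 21.7882 the discriminant is -73.4964. It is negative, so the remaining roots are the complex-conjugate pair λ ≈ 1.8477 ± 4.2865i. Their product equals the constant term, so |λ|^2 ≈ 21.7882 and |λ| ≈ 4.6678.
Thus the eigenvalues (to 4 decimals) are 3.3045 (modulus 3.3045); 1.8477 ± 4.2865i (modulus 4.6678). The spectral radius is the largest modulus: r(A) ≈ 4.6678. (Cross-check: r(A) ≤ ||A||_2 ≈ 7.7466; equality holds whenever A is normal, though it can also hold for some non-normal A.)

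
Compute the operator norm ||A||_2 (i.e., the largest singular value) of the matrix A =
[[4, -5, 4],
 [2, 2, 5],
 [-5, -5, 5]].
||A||_2 ≈ 9.7988 (= sqrt(largest eigenvalue of A^T A))

||A||_2 = sigma_max(A) = sqrt(lambda_max(A^T A)). Form the symmetric matrix M = A^T A =
[[45, 9, 1],
 [9, 54, -35],
 [1, -35, 66]].
Its characteristic polynomial (trace, sum of principal 2x2 minors, determinant of M give the coefficients) is
  p(λ) = det(λ I - M) = λ^3 - 165λ^2 + 7657λ - 99225.
No integer candidate from the rational root theorem (±divisors of 99225) is a root, so the roots are irrational. The cubic discriminant is Δ = 8232175328 > 0, so there are three distinct real roots. p(21) = -1932 and p(22) = 17 have opposite signs, so a root lies in (21, 22); Newton's method refines it to λ ≈ 21.9908. p(46) = 1193 and p(47) = -8 have opposite signs, so a root lies in (46, 47); Newton's method refines it to λ ≈ 46.9935. p(96) = -57 and p(97) = 3692 have opposite signs, so a root lies in (96, 97); Newton's method refines it to λ ≈ 96.0157. Check (Vieta): the three roots sum to 165, matching tr M = 165.
So the eigenvalues of A^T A are ≈ 21.9908, 46.9935, 96.0157 (all ≥ 0, as they must be for A^T A). The largest is λ_max ≈ 96.0157, hence ||A||_2 = sqrt(λ_max) ≈ 9.7988.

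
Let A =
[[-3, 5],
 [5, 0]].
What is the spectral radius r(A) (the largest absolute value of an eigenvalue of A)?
r(A) = (3 + sqrt(109))/2 ≈ 6.7202

The eigenvalues of A are the roots of its characteristic polynomial. With M = A (coefficients from the trace and determinant):
  p(λ) = det(λ I - M) = λ^2 + 3λ - 25.
For λ^2 + 3λ - 25 the discriminant is 109. It is nonnegative but not a perfect square, so the roots are real and irrational: λ = (-3 ± sqrt(109))/2 ≈ 3.7202, -6.7202.
Thus the eigenvalues (to 4 decimals) are 3.7202 (modulus 3.7202); -6.7202 (modulus 6.7202). The spectral radius is the largest modulus: r(A) = (3 + sqrt(109))/2 ≈ 6.7202. (Cross-check: r(A) ≤ ||A||_2 ≈ 6.7202; equality holds whenever A is normal, though it can also hold for some non-normal A.)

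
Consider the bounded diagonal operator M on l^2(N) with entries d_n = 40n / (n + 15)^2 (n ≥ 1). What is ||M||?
||M|| = 2/3 (attained at n = 15)

For M diagonal, ||M|| = sup_n |d_n|. Treat f(x) = 40x / (x + 15)^2 for real x > 0. By the quotient rule, f'(x) = 40(15 - x)/(x + 15)^3, which is positive for x < 15 and negative for x > 15. So f has a unique maximum at x = 15, and since 15 is a positive integer, the supremum over n ≥ 1 is attained at n = 15: d_15 = 40·15/(15 + 15)^2 = 40·15/900 = 2/3. Hence ||M|| = 2/3.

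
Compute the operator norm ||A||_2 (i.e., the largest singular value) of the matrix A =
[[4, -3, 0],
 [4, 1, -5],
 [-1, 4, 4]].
||A||_2 ≈ 8.2226 (= sqrt(largest eigenvalue of A^T A))

||A||_2 = sigma_max(A) = sqrt(lambda_max(A^T A)). Form the symmetric matrix M = A^T A =
[[33, -12, -24],
 [-12, 26, 11],
 [-24, 11, 41]].
Its characteristic polynomial (trace, sum of principal 2x2 minors, determinant of M give the coefficients) is
  p(λ) = det(λ I - M) = λ^3 - 100λ^2 + 2436λ - 16641.
No integer candidate from the rational root theorem (±divisors of 16641) is a root, so the roots are irrational. The cubic discriminant is Δ = 445667589 > 0, so there are three distinct real roots. p(12) = -81 and p(13) = 324 have opposite signs, so a root lies in (12, 13); Newton's method refines it to λ ≈ 12.1774. p(20) = 79 and p(21) = -324 have opposite signs, so a root lies in (20, 21); Newton's method refines it to λ ≈ 20.2121. p(67) = -1566 and p(68) = 1039 have opposite signs, so a root lies in (67, 68); Newton's method refines it to λ ≈ 67.6105. Check (Vieta): the three roots sum to 100, matching tr M = 100.
So the eigenvalues of A^T A are ≈ 12.1774, 20.2121, 67.6105 (all ≥ 0, as they must be for A^T A). The largest is λ_max ≈ 67.6105, hence ||A||_2 = sqrt(λ_max) ≈ 8.2226.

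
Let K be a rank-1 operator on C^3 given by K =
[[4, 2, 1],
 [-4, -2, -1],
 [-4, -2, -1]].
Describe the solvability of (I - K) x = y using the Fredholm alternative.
(I - K) is singular (det(I - K) = 0, i.e. 1 ∈ sigma(K)). (I - K) x = y is solvable iff y ⊥ ker((I - K)^*) = span{(4, 2, 1)}, i.e. iff 4y_1 + 2y_2 + y_3 = 0. When solvable, the solutions are x = y + c·(1, -1, -1), c arbitrary (ker(I - K) = span{(1, -1, -1)}, dimension 1).

K has rank 1, so it is an outer product K = u v^T: every row of K is a multiple of one row vector. Reading off the entries, u = (1, -1, -1) and v = (4, 2, 1) (row i of K equals u_i·v^T). A rank-one matrix u v^T satisfies K u = u (v·u) and kills the (2)-dimensional subspace v^⊥, so its characteristic polynomial is lambda^2 (lambda - v·u) with v·u = tr K = 1. Hence the eigenvalues of I - K are 1 (multiplicity 2) and 1 - (1) = 0, so det(I - K) = 0. (Direct check: I - K =
[[-3, -2, -1],
 [4, 3, 1],
 [4, 2, 2]]
has determinant 0.) So 1 is an eigenvalue of K and (I - K) is not invertible. The finite-dimensional Fredholm alternative says: either (I - K) is invertible, or ker(I - K) ≠ {0} and then range(I - K) = ker((I - K)^*)^⊥, with dim ker(I - K) = dim ker((I - K)^*). We are in the second case, so we need both kernels. Kernel of I - K: (I - K) u = u - u (v·u) = u - u = 0, so ker(I - K) = span{u} = span{(1, -1, -1)} (it is exactly 1-dimensional because rank(I - K) = 2). Kernel of the adjoint: K is real, so (I - K)^* = I - K^T = I - v u^T, and (I - v u^T) v = v - v (u·v) = 0; hence ker((I - K)^*) = span{v} = span{(4, 2, 1)}. Therefore (I - K) x = y is solvable iff <y, v> = 0, i.e. iff 4y_1 + 2y_2 + y_3 = 0. When this holds, K y = u (v·y) = 0, so (I - K) y = y and x = y is a particular solution; the full solution set is the line x = y + c·u = y + c·(1, -1, -1), c ∈ C.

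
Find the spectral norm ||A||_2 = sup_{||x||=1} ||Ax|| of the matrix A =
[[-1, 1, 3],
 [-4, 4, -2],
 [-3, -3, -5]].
||A||_2 ≈ 7.3025 (= sqrt(largest eigenvalue of A^T A))

||A||_2 = sigma_max(A) = sqrt(lambda_max(A^T A)). Form the symmetric matrix M = A^T A =
[[26, -8, 20],
 [-8, 26, 10],
 [20, 10, 38]].
Its characteristic polynomial (trace, sum of principal 2x2 minors, determinant of M give the coefficients) is
  p(λ) = det(λ I - M) = λ^3 - 90λ^2 + 2088λ - 7056.
No integer candidate from the rational root theorem (±divisors of 7056) is a root, so the roots are irrational. The cubic discriminant is Δ = 849139200 > 0, so there are three distinct real roots. p(4) = -80 and p(5) = 1259 have opposite signs, so a root lies in (4, 5); Newton's method refines it to λ ≈ 4.0567. p(32) = 368 and p(33) = -225 have opposite signs, so a root lies in (32, 33); Newton's method refines it to λ ≈ 32.6175. p(53) = -325 and p(54) = 720 have opposite signs, so a root lies in (53, 54); Newton's method refines it to λ ≈ 53.3258. Check (Vieta): the three roots sum to 90, matching tr M = 90.
So the eigenvalues of A^T A are ≈ 4.0567, 32.6175, 53.3258 (all ≥ 0, as they must be for A^T A). The largest is λ_max ≈ 53.3258, hence ||A||_2 = sqrt(λ_max) ≈ 7.3025.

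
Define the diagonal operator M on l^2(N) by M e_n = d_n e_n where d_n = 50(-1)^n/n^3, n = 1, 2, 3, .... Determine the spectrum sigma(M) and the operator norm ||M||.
sigma(M) = {50(-1)^n/n^3 : n ≥ 1} ∪ {0}; ||M|| = 50

A bounded diagonal operator on l^2 with diagonal entries d_n has spectrum equal to the closure of {d_n : n ≥ 1}: every d_n is an eigenvalue (with eigenvector e_n), so {d_n} ⊂ sigma(M); the spectrum is closed, so its closure is too; and for lambda not in the closure, (M - lambda I) has bounded inverse (the diagonal entries 1/(d_n - lambda) are bounded). For our sequence d_n = 50(-1)^n/n^3, n = 1, 2, 3, ...:
  - {d_n} = {50(-1)^n/n^3 : n ≥ 1}; the only limit point is 0
  - closure = {50(-1)^n/n^3 : n ≥ 1} ∪ {0}
For the norm: a diagonal operator has ||M|| = sup_n |d_n|. Here |d_n| = 50/n^3 is decreasing, so sup_n |d_n| = |d_1| = 50. So ||M|| = 50.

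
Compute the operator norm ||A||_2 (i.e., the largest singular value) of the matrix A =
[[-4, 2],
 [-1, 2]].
||A||_2 = sqrt((25 + sqrt(481))/2) ≈ 4.8442 (= sqrt(largest eigenvalue of A^T A))

||A||_2 = sigma_max(A) = sqrt(lambda_max(A^T A)). Form the symmetric matrix M = A^T A =
[[17, -10],
 [-10, 8]].
Its characteristic polynomial (trace, determinant of M give the coefficients) is
  p(λ) = det(λ I - M) = λ^2 - 25λ + 36.
For λ^2 - 25λ + 36 the discriminant is 481. It is nonnegative but not a perfect square, so the roots are real and irrational: λ = (25 ± sqrt(481))/2 ≈ 23.4659, 1.5341.
So the eigenvalues of A^T A are ≈ 1.5341, 23.4659 (all ≥ 0, as they must be for A^T A). The largest is λ_max = (25 + sqrt(481))/2 ≈ 23.4659, hence ||A||_2 = sqrt(λ_max) = sqrt((25 + sqrt(481))/2) ≈ 4.8442.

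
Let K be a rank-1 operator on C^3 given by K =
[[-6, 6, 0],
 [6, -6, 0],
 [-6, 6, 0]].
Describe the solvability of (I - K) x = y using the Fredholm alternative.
(I - K) is invertible (det(I - K) = 13 ≠ 0), so for every y in C^3 the equation (I - K) x = y has a unique solution.

K has rank 1, so it is an outer product K = u v^T: every row of K is a multiple of one row vector. Reading off the entries, u = (3, -3, 3) and v = (-2, 2, 0) (row i of K equals u_i·v^T). A rank-one matrix u v^T satisfies K u = u (v·u) and kills the (2)-dimensional subspace v^⊥, so its characteristic polynomial is lambda^2 (lambda - v·u) with v·u = tr K = -12. Hence the eigenvalues of I - K are 1 (multiplicity 2) and 1 - (-12) = 13, so det(I - K) = 13. (Direct check: I - K =
[[7, -6, 0],
 [-6, 7, 0],
 [6, -6, 1]]
has determinant 13.) The finite-dimensional Fredholm alternative says: either (I - K) is invertible, or ker(I - K) ≠ {0} and then range(I - K) = ker((I - K)^*)^⊥, with dim ker(I - K) = dim ker((I - K)^*). Since det(I - K) ≠ 0, 1 is not an eigenvalue of K and ker(I - K) = {0}, so we are in the first case: for every y there is a unique x = (I - K)^(-1) y. Explicitly, by the Sherman–Morrison formula, (I - u v^T)^(-1) = I + u v^T/(1 - v·u), i.e. (I - K)^(-1) = I + K/(13).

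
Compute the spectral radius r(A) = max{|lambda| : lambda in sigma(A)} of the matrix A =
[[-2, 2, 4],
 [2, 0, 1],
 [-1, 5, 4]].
r(A) ≈ 5.4569

The eigenvalues of A are the roots of its characteristic polynomial. With M = A (coefficients from the trace, the sum of principal 2x2 minors, and det A):
  p(λ) = det(λ I - M) = λ^3 - 2λ^2 - 13λ - 32.
No integer candidate from the rational root theorem (±divisors of 32) is a root, so the roots are irrational. The cubic discriminant is Δ = -34184 < 0, so there is one real root and a complex-conjugate pair. p(5) = -22 and p(6) = 34 have opposite signs, so a root lies in (5, 6); Newton's method refines it to λ ≈ 5.4569. Dividing out (λ - (5.4569)) leaves approximately λ^2 + 3.4569λ + 5.8641. For λ^2 + 3.4569λ + 5.8641 the discriminant is -11.5062. It is negative, so the remaining roots are the complex-conjugate pair λ ≈ -1.7285 ± 1.696i. Their product equals the constant term, so |λ|^2 ≈ 5.8641 and |λ| ≈ 2.4216.
Thus the eigenvalues (to 4 decimals) are 5.4569 (modulus 5.4569); -1.7285 ± 1.696i (modulus 2.4216). The spectral radius is the largest modulus: r(A) ≈ 5.4569. (Cross-check: r(A) ≤ ||A||_2 ≈ 7.9029; equality holds whenever A is normal, though it can also hold for some non-normal A.)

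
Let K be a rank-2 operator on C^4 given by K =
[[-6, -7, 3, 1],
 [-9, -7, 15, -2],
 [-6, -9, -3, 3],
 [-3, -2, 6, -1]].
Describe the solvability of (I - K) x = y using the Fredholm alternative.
(I - K) is invertible (det(I - K) = 186 ≠ 0), so for every y in C^4 the equation (I - K) x = y has a unique solution.

K has rank 2 and factors as K = U V^T = u1 v1^T + u2 v2^T with u1 = (-1, 2, -3, 1), v1 = (0, 1, 3, -1), u2 = (-2, -3, -2, -1), v2 = (3, 3, -3, 0) (multiplying out reproduces the displayed K). The nonzero eigenvalues of U V^T coincide with those of the 2 x 2 matrix G = V^T U = [[v1·u1, v1·u2], [v2·u1, v2·u2]] = [[-8, -8], [12, -9]], and by the Sylvester determinant identity det(I_4 - U V^T) = det(I_2 - V^T U) = det([[9, 8], [-12, 10]]) = (9)(10) - (8)(-12) = 186. (Direct check: I - K =
[[7, 7, -3, -1],
 [9, 8, -15, 2],
 [6, 9, 4, -3],
 [3, 2, -6, 2]]
has determinant 186.) The finite-dimensional Fredholm alternative says: either (I - K) is invertible, or ker(I - K) ≠ {0} and then range(I - K) = ker((I - K)^*)^⊥, with dim ker(I - K) = dim ker((I - K)^*). Since det(I - K) ≠ 0, 1 is not an eigenvalue of K and ker(I - K) = {0}, so we are in the first case: for every y there is a unique x = (I - K)^(-1) y. (Explicitly, by the Woodbury identity, (I - U V^T)^(-1) = I + U (I_2 - G)^(-1) V^T.)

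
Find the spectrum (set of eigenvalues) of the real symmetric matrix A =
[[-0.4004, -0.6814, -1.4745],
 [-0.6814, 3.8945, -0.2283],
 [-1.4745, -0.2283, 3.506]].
sigma(A) ≈ {-1, 4} (4 with multiplicity 2)

A is real symmetric, so its spectrum consists of real eigenvalues. Expanding the characteristic polynomial of the displayed matrix gives
  det(λ I - A) = p(λ) = λ^3 + (-7)λ^2 + (8)λ + (16).
Solving p(λ) = 0 yields eigenvalues ≈ -1, 4, 4. (A is shown rounded to 4 decimals, so these recover the underlying integer eigenvalues to within that precision.)
Verification: the trace of A = 7 equals the sum of eigenvalues 7, and det(A) ≈ -16.0001 matches the eigenvalue product -16.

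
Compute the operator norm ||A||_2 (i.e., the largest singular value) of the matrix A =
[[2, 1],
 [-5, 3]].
||A||_2 = sqrt((39 + sqrt(1037))/2) ≈ 5.9667 (= sqrt(largest eigenvalue of A^T A))

||A||_2 = sigma_max(A) = sqrt(lambda_max(A^T A)). Form the symmetric matrix M = A^T A =
[[29, -13],
 [-13, 10]].
Its characteristic polynomial (trace, determinant of M give the coefficients) is
  p(λ) = det(λ I - M) = λ^2 - 39λ + 121.
For λ^2 - 39λ + 121 the discriminant is 1037. It is nonnegative but not a perfect square, so the roots are real and irrational: λ = (39 ± sqrt(1037))/2 ≈ 35.6012, 3.3988.
So the eigenvalues of A^T A are ≈ 3.3988, 35.6012 (all ≥ 0, as they must be for A^T A). The largest is λ_max = (39 + sqrt(1037))/2 ≈ 35.6012, hence ||A||_2 = sqrt(λ_max) = sqrt((39 + sqrt(1037))/2) ≈ 5.9667.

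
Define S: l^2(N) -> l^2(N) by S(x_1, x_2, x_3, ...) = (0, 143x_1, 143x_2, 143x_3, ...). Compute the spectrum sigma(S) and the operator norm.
sigma(S) = closed disk {z in C : |z| ≤ 143}; ||S|| = 143

Note S = 143·U where U is the unit right shift (U x)_k = x_{k-1} (with x_0 := 0); so ||S|| = 143||U|| and sigma(S) = 143·sigma(U). ||S x||^2 = sum_{k≥1} |143x_k|^2 = 20449||x||^2, so ||S|| = 143 and sigma(S) ⊂ {|z| ≤ 143}. For any |lambda| < 143, the equation (S - lambda I) x = 0 forces x_1 = 0, then 143x_k = lambda x_{k+1} ⇒ x = 0, so S has no eigenvalues. But (S - lambda I) is not surjective for |lambda| < 143: solving (S - lambda I) x = e_1 would require x_n proportional to (lambda/143)^(-n), which is not in l^2. So every |lambda| < 143 lies in the residual spectrum. The boundary |lambda| = 143 is in the approximate point spectrum (the spectrum is closed). Hence sigma(S) is the closed disk of radius 143.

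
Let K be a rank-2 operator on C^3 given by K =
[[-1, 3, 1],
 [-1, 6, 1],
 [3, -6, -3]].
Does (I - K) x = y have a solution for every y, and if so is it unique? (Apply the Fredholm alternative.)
(I - K) is invertible (det(I - K) = -16 ≠ 0), so for every y in C^3 the equation (I - K) x = y has a unique solution.

K has rank 2 and factors as K = U V^T = u1 v1^T + u2 v2^T with u1 = (1, 3, -1), v1 = (1, 0, -1), u2 = (1, 2, -2), v2 = (-2, 3, 2) (multiplying out reproduces the displayed K). The nonzero eigenvalues of U V^T coincide with those of the 2 x 2 matrix G = V^T U = [[v1·u1, v1·u2], [v2·u1, v2·u2]] = [[2, 3], [5, 0]], and by the Sylvester determinant identity det(I_3 - U V^T) = det(I_2 - V^T U) = det([[-1, -3], [-5, 1]]) = (-1)(1) - (-3)(-5) = -16. (Direct check: I - K =
[[2, -3, -1],
 [1, -5, -1],
 [-3, 6, 4]]
has determinant -16.) The finite-dimensional Fredholm alternative says: either (I - K) is invertible, or ker(I - K) ≠ {0} and then range(I - K) = ker((I - K)^*)^⊥, with dim ker(I - K) = dim ker((I - K)^*). Since det(I - K) ≠ 0, 1 is not an eigenvalue of K and ker(I - K) = {0}, so we are in the first case: for every y there is a unique x = (I - K)^(-1) y. (Explicitly, by the Woodbury identity, (I - U V^T)^(-1) = I + U (I_2 - G)^(-1) V^T.)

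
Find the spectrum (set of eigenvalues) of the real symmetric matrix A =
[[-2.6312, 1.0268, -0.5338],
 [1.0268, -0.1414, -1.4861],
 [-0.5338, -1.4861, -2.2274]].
sigma(A) ≈ {-3, 1} (-3 with multiplicity 2)

A is real symmetric, so its spectrum consists of real eigenvalues. Expanding the characteristic polynomial of the displayed matrix gives
  det(λ I - A) = p(λ) = λ^3 + (5)λ^2 + (3)λ + (-9).
Solving p(λ) = 0 yields eigenvalues ≈ -3, -3, 1. (A is shown rounded to 4 decimals, so these recover the underlying integer eigenvalues to within that precision.)
Verification: the trace of A = -5 equals the sum of eigenvalues -5, and det(A) ≈ 9.0000 matches the eigenvalue product 9.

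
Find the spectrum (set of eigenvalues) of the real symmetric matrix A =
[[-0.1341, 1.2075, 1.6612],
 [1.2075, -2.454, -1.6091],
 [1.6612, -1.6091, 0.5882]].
sigma(A) ≈ {-4, 0, 2}

A is real symmetric, so its spectrum consists of real eigenvalues. Expanding the characteristic polynomial of the displayed matrix gives
  det(λ I - A) = p(λ) = λ^3 + (2)λ^2 + (-8)λ + (0).
Solving p(λ) = 0 yields eigenvalues ≈ -4, 0, 2. (A is shown rounded to 4 decimals, so these recover the underlying integer eigenvalues to within that precision.)
Verification: the trace of A = -2 equals the sum of eigenvalues -2, and det(A) ≈ -0.0002 matches the eigenvalue product 0.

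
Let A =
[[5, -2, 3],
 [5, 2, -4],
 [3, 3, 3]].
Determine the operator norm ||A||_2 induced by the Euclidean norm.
||A||_2 ≈ 7.821 (= sqrt(largest eigenvalue of A^T A))

||A||_2 = sigma_max(A) = sqrt(lambda_max(A^T A)). Form the symmetric matrix M = A^T A =
[[59, 9, 4],
 [9, 17, -5],
 [4, -5, 34]].
Its characteristic polynomial (trace, sum of principal 2x2 minors, determinant of M give the coefficients) is
  p(λ) = det(λ I - M) = λ^3 - 110λ^2 + 3465λ - 29241.
No integer candidate from the rational root theorem (±divisors of 29241) is a root, so the roots are irrational. The cubic discriminant is Δ = 717714513 > 0, so there are three distinct real roots. p(13) = -589 and p(14) = 453 have opposite signs, so a root lies in (13, 14); Newton's method refines it to λ ≈ 13.5488. p(35) = 159 and p(36) = -405 have opposite signs, so a root lies in (35, 36); Newton's method refines it to λ ≈ 35.2833. p(61) = -205 and p(62) = 1077 have opposite signs, so a root lies in (61, 62); Newton's method refines it to λ ≈ 61.168. Check (Vieta): the three roots sum to 110, matching tr M = 110.
So the eigenvalues of A^T A are ≈ 13.5488, 35.2833, 61.168 (all ≥ 0, as they must be for A^T A). The largest is λ_max ≈ 61.168, hence ||A||_2 = sqrt(λ_max) ≈ 7.821.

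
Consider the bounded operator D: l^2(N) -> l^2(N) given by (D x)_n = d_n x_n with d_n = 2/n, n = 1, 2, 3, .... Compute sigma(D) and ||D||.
sigma(D) = {2/n : n ≥ 1} ∪ {0}; ||D|| = 2

A bounded diagonal operator on l^2 with diagonal entries d_n has spectrum equal to the closure of {d_n : n ≥ 1}: every d_n is an eigenvalue (with eigenvector e_n), so {d_n} ⊂ sigma(D); the spectrum is closed, so its closure is too; and for lambda not in the closure, (D - lambda I) has bounded inverse (the diagonal entries 1/(d_n - lambda) are bounded). For our sequence d_n = 2/n, n = 1, 2, 3, ...:
  - {d_n} = {2/n : n ≥ 1}; the only limit point is 0
  - closure = {2/n : n ≥ 1} ∪ {0}
For the norm: a diagonal operator has ||D|| = sup_n |d_n|. Here d_n = 2/n is positive and decreasing, so sup_n |d_n| = d_1 = 2. So ||D|| = 2.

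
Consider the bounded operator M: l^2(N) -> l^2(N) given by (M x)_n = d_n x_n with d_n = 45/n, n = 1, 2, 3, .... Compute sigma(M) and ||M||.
sigma(M) = {45/n : n ≥ 1} ∪ {0}; ||M|| = 45

A bounded diagonal operator on l^2 with diagonal entries d_n has spectrum equal to the closure of {d_n : n ≥ 1}: every d_n is an eigenvalue (with eigenvector e_n), so {d_n} ⊂ sigma(M); the spectrum is closed, so its closure is too; and for lambda not in the closure, (M - lambda I) has bounded inverse (the diagonal entries 1/(d_n - lambda) are bounded). For our sequence d_n = 45/n, n = 1, 2, 3, ...:
  - {d_n} = {45/n : n ≥ 1}; the only limit point is 0
  - closure = {45/n : n ≥ 1} ∪ {0}
For the norm: a diagonal operator has ||M|| = sup_n |d_n|. Here d_n = 45/n is positive and decreasing, so sup_n |d_n| = d_1 = 45. So ||M|| = 45.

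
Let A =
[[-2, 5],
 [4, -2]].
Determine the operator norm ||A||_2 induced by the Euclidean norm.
||A||_2 = sqrt((49 + sqrt(1377))/2) ≈ 6.5616 (= sqrt(largest eigenvalue of A^T A))

||A||_2 = sigma_max(A) = sqrt(lambda_max(A^T A)). Form the symmetric matrix M = A^T A =
[[20, -18],
 [-18, 29]].
Its characteristic polynomial (trace, determinant of M give the coefficients) is
  p(λ) = det(λ I - M) = λ^2 - 49λ + 256.
For λ^2 - 49λ + 256 the discriminant is 1377. It is nonnegative but not a perfect square, so the roots are real and irrational: λ = (49 ± sqrt(1377))/2 ≈ 43.054, 5.946.
So the eigenvalues of A^T A are ≈ 5.946, 43.054 (all ≥ 0, as they must be for A^T A). The largest is λ_max = (49 + sqrt(1377))/2 ≈ 43.054, hence ||A||_2 = sqrt(λ_max) = sqrt((49 + sqrt(1377))/2) ≈ 6.5616.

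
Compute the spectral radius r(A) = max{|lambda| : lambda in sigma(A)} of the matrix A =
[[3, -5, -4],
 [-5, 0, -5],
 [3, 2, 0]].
r(A) ≈ 6.6891

The eigenvalues of A are the roots of its characteristic polynomial. With M = A (coefficients from the trace, the sum of principal 2x2 minors, and det A):
  p(λ) = det(λ I - M) = λ^3 - 3λ^2 - 3λ - 145.
No integer candidate from the rational root theorem (±divisors of 145) is a root, so the roots are irrational. The cubic discriminant is Δ = -606636 < 0, so there is one real root and a complex-conjugate pair. p(6) = -55 and p(7) = 30 have opposite signs, so a root lies in (6, 7); Newton's method refines it to λ ≈ 6.6891. Dividing out (λ - (6.6891)) leaves approximately λ^2 + 3.6891λ + 21.677. For λ^2 + 3.6891λ + 21.677 the discriminant is -73.0983. It is negative, so the remaining roots are the complex-conjugate pair λ ≈ -1.8446 ± 4.2749i. Their product equals the constant term, so |λ|^2 ≈ 21.677 and |λ| ≈ 4.6559.
Thus the eigenvalues (to 4 decimals) are 6.6891 (modulus 6.6891); -1.8446 ± 4.2749i (modulus 4.6559). The spectral radius is the largest modulus: r(A) ≈ 6.6891. (Cross-check: r(A) ≤ ||A||_2 ≈ 7.6397; equality holds whenever A is normal, though it can also hold for some non-normal A.)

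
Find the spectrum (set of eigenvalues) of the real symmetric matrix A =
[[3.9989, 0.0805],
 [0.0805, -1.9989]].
sigma(A) ≈ {-2, 4}

A is real symmetric, so its spectrum consists of real eigenvalues. Expanding the characteristic polynomial of the displayed matrix gives
  det(λ I - A) = p(λ) = λ^2 + (-2)λ + (-8).
Solving p(λ) = 0 yields eigenvalues ≈ -2, 4. (A is shown rounded to 4 decimals, so these recover the underlying integer eigenvalues to within that precision.)
Verification: the trace of A = 2 equals the sum of eigenvalues 2, and det(A) ≈ -7.9999 matches the eigenvalue product -8.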